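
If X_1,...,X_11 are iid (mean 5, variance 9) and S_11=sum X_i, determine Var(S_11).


By independence, Var(S_n) = n*Var(X_1) = 11*9 = 99

99


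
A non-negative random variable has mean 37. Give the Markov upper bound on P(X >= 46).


Markov: P(X >= a) <= E[X]/a
P(X >= 46) <= 37/46

37/46


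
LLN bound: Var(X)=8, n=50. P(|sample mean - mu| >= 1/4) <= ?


Var(Xbar) = Var(X)/n = 8/50
Chebyshev: P(|Xbar-mu| >= 1/4) <= Var(Xbar)/(1/4)^2 = (4/25)/(1/16) = 64/25
Bound exceeds 1, so trivial bound: 1

1


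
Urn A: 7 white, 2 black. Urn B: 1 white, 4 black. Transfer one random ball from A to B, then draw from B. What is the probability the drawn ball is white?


P(transfer white) = 7/9; P(transfer black) = 2/9
If white transferred: Urn II has 2 white of 6, so P(white|white moved) = 1/3
If black transferred: Urn II has 1 white of 6, so P(white|black moved) = 1/6
By total probability: P(white) = 7/9*1/3 + 2/9*1/6 = 8/27

8/27


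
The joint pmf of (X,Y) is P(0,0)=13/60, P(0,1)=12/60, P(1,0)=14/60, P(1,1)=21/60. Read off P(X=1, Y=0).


Read from table: P(X=1, Y=0) = 14/60 = 7/30

7/30


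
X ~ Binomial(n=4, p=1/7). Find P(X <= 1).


P(X<=1) = P(X=0) + P(X=1)
= 1296/2401 + 864/2401
= 2160/2401

2160/2401


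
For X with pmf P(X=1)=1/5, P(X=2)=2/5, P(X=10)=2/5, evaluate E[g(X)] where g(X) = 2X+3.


E[2X+3] = sum(g(x)*P(x))
= 5*1/5 + 7*2/5 + 23*2/5
= 13

13


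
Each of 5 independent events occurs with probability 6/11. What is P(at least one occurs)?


P(at least one) = 1 - P(none)
P(none) = (1 - 6/11)^5 = (5/11)^5 = 3125/161051
P(at least one) = 1 - 3125/161051 = 157926/161051

157926/161051


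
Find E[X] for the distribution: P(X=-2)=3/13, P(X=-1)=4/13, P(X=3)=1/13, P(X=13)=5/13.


E[X] = sum(x * P(x))
= -2*3/13 - 1*4/13 + 3*1/13 + 13*5/13
= 58/13

58/13


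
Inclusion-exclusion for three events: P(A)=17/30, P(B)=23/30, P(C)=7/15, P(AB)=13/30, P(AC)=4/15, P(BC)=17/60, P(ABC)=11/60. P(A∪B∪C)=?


P(A∪B∪C) = P(A)+P(B)+P(C) - P(AB)-P(AC)-P(BC) + P(ABC)
= 17/30+23/30+7/15 - 13/30-4/15-17/60 + 11/60
= 1

1


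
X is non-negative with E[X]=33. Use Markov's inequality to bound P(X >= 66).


Markov: P(X >= a) <= E[X]/a
P(X >= 66) <= 33/66 = 1/2

1/2


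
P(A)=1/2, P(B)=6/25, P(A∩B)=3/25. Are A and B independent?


P(A)*P(B) = 1/2*6/25 = 3/25
P(A∩B) = 3/25, which equals P(A)P(B), so independent

Yes, A and B are independent


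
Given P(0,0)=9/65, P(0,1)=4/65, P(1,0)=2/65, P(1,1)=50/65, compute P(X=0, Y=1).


Read from table: P(X=0, Y=1) = 4/65

4/65


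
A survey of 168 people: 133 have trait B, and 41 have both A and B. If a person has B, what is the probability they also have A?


P(A|B) = P(A∩B)/P(B) = (41/168)/(133/168) = 41/133

41/133


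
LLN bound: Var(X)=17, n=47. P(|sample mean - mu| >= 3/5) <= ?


Var(Xbar) = Var(X)/n = 17/47
Chebyshev: P(|Xbar-mu| >= 3/5) <= Var(Xbar)/(3/5)^2 = (17/47)/(9/25) = 425/423
Bound exceeds 1, so trivial bound: 1

1


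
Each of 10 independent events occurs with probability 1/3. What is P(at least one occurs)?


P(at least one) = 1 - P(none)
P(none) = (1 - 1/3)^10 = (2/3)^10 = 1024/59049
P(at least one) = 1 - 1024/59049 = 58025/59049

58025/59049


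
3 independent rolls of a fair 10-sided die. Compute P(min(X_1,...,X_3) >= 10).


P(min >= 10) = P(all X_i >= 10) = (P(X_1 >= 10))^3
= (1/10)^3 = 1/1000

1/1000


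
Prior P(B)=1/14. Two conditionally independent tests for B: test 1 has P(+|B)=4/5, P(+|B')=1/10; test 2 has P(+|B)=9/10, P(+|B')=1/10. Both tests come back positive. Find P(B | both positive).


After test 1: P(+) = 4/5*1/14 + 1/10*13/14 = 3/20
P(B|+) = (2/35)/(3/20) = 8/21
After test 2 (use post1 as new prior): P(+) = 9/10*8/21 + 1/10*13/21 = 17/42
P(B|+,+) = (12/35)/(17/42) = 72/85

72/85


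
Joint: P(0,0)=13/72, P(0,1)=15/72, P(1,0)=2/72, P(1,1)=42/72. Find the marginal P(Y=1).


P(Y=1) = P(0,1)+P(1,1) = 15/72 + 42/72 = 57/72 = 19/24

19/24


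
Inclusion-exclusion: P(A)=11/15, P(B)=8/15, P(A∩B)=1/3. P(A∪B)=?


P(A∪B) = P(A) + P(B) - P(A∩B)
= 11/15 + 8/15 - 1/3 = 14/15

14/15


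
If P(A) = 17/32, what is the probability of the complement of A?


P(A') = 1 - P(A) = 1 - 17/32 = 15/32

15/32


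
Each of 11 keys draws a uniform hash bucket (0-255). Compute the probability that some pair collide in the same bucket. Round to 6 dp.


P(all different) = prod((256-i)/256 for i=0..10) = 0.804252
P(at least one match) = 1 - 0.804252 = 0.195748

0.195748


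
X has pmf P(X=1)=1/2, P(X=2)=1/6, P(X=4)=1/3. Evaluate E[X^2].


E[X^2] = sum(x^2 * P(x))
= 1*1/2 + 4*1/6 + 16*1/3
= 13/2

13/2


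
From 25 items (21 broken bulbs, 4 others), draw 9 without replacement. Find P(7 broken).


P(X=7) = C(21,7)*C(4,2) / C(25,9)
= 116280*6 / 2042975
= 697680/2042975 = 432/1265

432/1265


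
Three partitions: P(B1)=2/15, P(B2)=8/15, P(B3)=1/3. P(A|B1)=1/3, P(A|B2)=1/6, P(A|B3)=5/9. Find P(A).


P(A) = P(A|B1)P(B1) + P(A|B2)P(B2) + P(A|B3)P(B3)
= 1/3*2/15 + 1/6*8/15 + 5/9*1/3
= 2/45 + 4/45 + 5/27 = 43/135

43/135


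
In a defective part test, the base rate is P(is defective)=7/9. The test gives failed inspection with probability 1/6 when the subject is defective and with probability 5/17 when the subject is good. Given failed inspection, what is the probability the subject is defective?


P(A) = P(A|B)P(B) + P(A|B')P(B') = 1/6*7/9 + 5/17*2/9 = 179/918
P(B|A) = P(A|B)P(B)/P(A) = (7/54)/(179/918) = 119/179

119/179


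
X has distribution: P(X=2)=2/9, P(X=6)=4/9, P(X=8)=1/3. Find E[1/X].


E[1/X] = sum(g(x)*P(x))
= 1/2*2/9 + 1/6*4/9 + 1/8*1/3
= 49/216

49/216


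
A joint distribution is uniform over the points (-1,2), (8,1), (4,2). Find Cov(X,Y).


E[X]=11/3, E[Y]=5/3, E[XY]=14/3
Cov(X,Y) = E[XY] - E[X]E[Y] = 14/3 - 11/3*5/3 = -13/9

-13/9


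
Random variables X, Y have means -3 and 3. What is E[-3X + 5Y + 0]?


E[-3X + 5Y + 0] = -3*E[X] + 5*E[Y] + 0
= (-3)*(-3) + (5)*(3) + (0)
= 9 + 15 + 0 = 24

24


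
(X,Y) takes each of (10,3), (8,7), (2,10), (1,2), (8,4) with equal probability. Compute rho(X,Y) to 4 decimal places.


Cov(X,Y) = -2.1600, Var(X) = 12.9600, Var(Y) = 8.5600
rho = Cov/(sqrt(VarX)*sqrt(VarY)) = -0.2051

-0.2051


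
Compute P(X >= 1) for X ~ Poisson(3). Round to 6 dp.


P(X>=1) = 1 - P(X<=0) = 1 - (e^(-3)*3^0/0!)
≈ 1 - 0.0497870684 = 0.9502129316
≈ 0.950213

0.950213


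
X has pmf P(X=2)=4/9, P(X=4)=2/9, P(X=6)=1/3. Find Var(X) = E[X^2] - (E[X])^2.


E[X] = 34/9, E[X^2] = 52/3
Var(X) = E[X^2] - (E[X])^2 = 52/3 - (34/9)^2 = 248/81

248/81


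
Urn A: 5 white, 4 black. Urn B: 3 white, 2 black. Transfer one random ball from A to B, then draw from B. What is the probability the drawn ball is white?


P(transfer white) = 5/9; P(transfer black) = 4/9
If white transferred: Urn II has 4 white of 6, so P(white|white moved) = 2/3
If black transferred: Urn II has 3 white of 6, so P(white|black moved) = 1/2
By total probability: P(white) = 5/9*2/3 + 4/9*1/2 = 16/27

16/27


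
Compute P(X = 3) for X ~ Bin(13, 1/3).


P(X=3) = C(13,3) * p^3 * (1-p)^10
= 286 * 1/27 * 1024/59049
= 292864/1594323

292864/1594323


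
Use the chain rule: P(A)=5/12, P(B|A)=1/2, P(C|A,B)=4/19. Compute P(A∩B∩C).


P(A∩B∩C) = P(A) * P(B|A) * P(C|A∩B)
= 5/12 * 1/2 * 4/19
= 5/24 * 4/19 = 5/114

5/114


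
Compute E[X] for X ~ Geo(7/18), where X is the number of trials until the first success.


For geometric (trials until first success), E[X] = 1/p = 1/(7/18) = 18/7

18/7


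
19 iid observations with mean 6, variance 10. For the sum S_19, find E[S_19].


E[S_n] = n*E[X_1] = 19*6 = 114

114


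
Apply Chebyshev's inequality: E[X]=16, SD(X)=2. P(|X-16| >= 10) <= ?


k = 10/2 = 5
Chebyshev: P(|X-mu| >= k*sigma) <= 1/k^2 = 1/5^2 = 1/25

1/25


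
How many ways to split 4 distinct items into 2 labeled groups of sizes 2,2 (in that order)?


4! = 24
Denominator: 2!=2 * 2!=2
Coefficient = 24 / 4 = 6

6


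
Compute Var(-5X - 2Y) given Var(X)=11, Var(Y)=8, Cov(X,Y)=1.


Var(-5X - 2Y) = (-5)^2*Var(X) + (-2)^2*Var(Y) + 2*(-5)*(-2)*Cov(X,Y)
= 25*11 + 4*8 + 20*1
= 275 + 32 + 20 = 327

327


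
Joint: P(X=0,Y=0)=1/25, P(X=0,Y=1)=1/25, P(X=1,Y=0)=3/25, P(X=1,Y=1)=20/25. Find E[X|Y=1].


P(Y=1) = 21/25
E[X|Y=1] = (0*1 + 1*20)/21 = 20/21

20/21


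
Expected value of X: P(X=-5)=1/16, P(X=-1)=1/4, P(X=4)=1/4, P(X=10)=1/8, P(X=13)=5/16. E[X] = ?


E[X] = sum(x * P(x))
= -5*1/16 - 1*1/4 + 4*1/4 + 10*1/8 + 13*5/16
= 23/4

23/4


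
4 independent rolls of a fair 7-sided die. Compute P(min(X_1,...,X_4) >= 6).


P(min >= 6) = P(all X_i >= 6) = (P(X_1 >= 6))^4
= (2/7)^4 = 16/2401

16/2401


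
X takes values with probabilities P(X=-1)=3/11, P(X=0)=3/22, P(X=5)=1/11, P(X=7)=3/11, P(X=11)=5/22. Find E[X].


E[X] = sum(x * P(x))
= -1*3/11 + 0*3/22 + 5*1/11 + 7*3/11 + 11*5/22
= 101/22

101/22


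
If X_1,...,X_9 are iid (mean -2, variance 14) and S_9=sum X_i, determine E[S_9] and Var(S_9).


E[S_n] = n*mu = 9*-2 = -18
Var(S_n) = n*sigma^2 = 9*14 = 126

E[S_9]=-18, Var(S_9)=126


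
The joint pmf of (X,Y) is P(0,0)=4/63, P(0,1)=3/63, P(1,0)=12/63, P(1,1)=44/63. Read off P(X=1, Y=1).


Read from table: P(X=1, Y=1) = 44/63

44/63


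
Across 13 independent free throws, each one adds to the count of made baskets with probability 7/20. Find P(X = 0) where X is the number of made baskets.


P(X=0) = C(13,0) * p^0 * (1-p)^13
= 1 * 1 * 302875106592253/81920000000000000
= 302875106592253/81920000000000000

302875106592253/81920000000000000


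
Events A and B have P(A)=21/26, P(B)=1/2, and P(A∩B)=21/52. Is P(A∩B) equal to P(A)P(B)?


P(A)*P(B) = 21/26*1/2 = 21/52
P(A∩B) = 21/52, which equals P(A)P(B), so independent

Yes, A and B are independent


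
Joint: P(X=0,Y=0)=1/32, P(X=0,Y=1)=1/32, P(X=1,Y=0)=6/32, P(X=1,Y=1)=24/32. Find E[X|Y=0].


P(Y=0) = 7/32
E[X|Y=0] = (0*1 + 1*6)/7 = 6/7

6/7


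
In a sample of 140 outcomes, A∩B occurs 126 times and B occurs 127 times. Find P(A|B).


P(A|B) = P(A∩B)/P(B) = (126/140)/(127/140) = 126/127

126/127


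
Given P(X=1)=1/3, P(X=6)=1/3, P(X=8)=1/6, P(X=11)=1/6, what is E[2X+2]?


E[2X+2] = sum(g(x)*P(x))
= 4*1/3 + 14*1/3 + 18*1/6 + 24*1/6
= 13

13


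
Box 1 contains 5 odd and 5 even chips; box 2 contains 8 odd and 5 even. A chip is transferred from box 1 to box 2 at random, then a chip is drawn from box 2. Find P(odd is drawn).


P(transfer odd) = 5/10 = 1/2; P(transfer even) = 1/2
If odd transferred: Urn II has 9 odd of 14, so P(odd|odd moved) = 9/14
If even transferred: Urn II has 8 odd of 14, so P(odd|even moved) = 4/7
By total probability: P(odd) = 1/2*9/14 + 1/2*4/7 = 17/28

17/28


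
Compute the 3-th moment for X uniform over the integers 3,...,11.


E[X^3] = (1/9) * sum(x^3 for x=3..11)
= 4347/9 = 483

483


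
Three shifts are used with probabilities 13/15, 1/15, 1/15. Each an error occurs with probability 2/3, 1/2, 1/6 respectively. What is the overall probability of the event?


P(A) = P(A|B1)P(B1) + P(A|B2)P(B2) + P(A|B3)P(B3)
= 2/3*13/15 + 1/2*1/15 + 1/6*1/15
= 26/45 + 1/30 + 1/90 = 28/45

28/45


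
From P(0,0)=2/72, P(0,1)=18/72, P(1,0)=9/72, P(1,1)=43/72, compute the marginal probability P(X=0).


P(X=0) = P(0,0)+P(0,1) = 2/72 + 18/72 = 20/72 = 5/18

5/18


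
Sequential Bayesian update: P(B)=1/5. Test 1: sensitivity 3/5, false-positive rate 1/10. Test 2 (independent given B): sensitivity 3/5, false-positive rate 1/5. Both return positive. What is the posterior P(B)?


After test 1: P(+) = 3/5*1/5 + 1/10*4/5 = 1/5
P(B|+) = (3/25)/(1/5) = 3/5
After test 2 (use post1 as new prior): P(+) = 3/5*3/5 + 1/5*2/5 = 11/25
P(B|+,+) = (9/25)/(11/25) = 9/11

9/11


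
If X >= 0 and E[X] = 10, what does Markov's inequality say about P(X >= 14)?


Markov: P(X >= a) <= E[X]/a
P(X >= 14) <= 10/14 = 5/7

5/7


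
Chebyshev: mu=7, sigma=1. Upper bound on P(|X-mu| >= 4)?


k = 4/1 = 4
Chebyshev: P(|X-mu| >= k*sigma) <= 1/k^2 = 1/4^2 = 1/16

1/16


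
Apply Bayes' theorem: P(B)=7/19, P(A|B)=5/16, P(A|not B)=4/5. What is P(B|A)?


P(A) = P(A|B)P(B) + P(A|B')P(B') = 5/16*7/19 + 4/5*12/19 = 943/1520
P(B|A) = P(A|B)P(B)/P(A) = (35/304)/(943/1520) = 175/943

175/943


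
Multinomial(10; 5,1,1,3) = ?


10! = 3628800
Denominator: 5!=120 * 1!=1 * 1!=1 * 3!=6
Coefficient = 3628800 / 720 = 5040

5040


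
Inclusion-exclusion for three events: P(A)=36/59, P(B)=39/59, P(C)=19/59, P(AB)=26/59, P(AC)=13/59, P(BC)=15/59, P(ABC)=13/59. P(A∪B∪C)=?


P(A∪B∪C) = P(A)+P(B)+P(C) - P(AB)-P(AC)-P(BC) + P(ABC)
= 36/59+39/59+19/59 - 26/59-13/59-15/59 + 13/59
= 53/59

53/59


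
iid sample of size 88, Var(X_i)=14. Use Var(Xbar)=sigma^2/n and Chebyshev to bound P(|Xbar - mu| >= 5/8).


Var(Xbar) = Var(X)/n = 14/88
Chebyshev: P(|Xbar-mu| >= 5/8) <= Var(Xbar)/(5/8)^2 = (7/44)/(25/64) = 112/275

112/275


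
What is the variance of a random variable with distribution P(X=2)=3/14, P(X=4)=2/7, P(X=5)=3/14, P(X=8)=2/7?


E[X] = 69/14, E[X^2] = 407/14
Var(X) = E[X^2] - (E[X])^2 = 407/14 - (69/14)^2 = 937/196

937/196


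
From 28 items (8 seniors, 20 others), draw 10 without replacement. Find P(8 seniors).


P(X=8) = C(8,8)*C(20,2) / C(28,10)
= 1*190 / 13123110
= 190/13123110 = 1/69069

1/69069


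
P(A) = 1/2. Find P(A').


P(A') = 1 - P(A) = 1 - 1/2 = 1/2

1/2


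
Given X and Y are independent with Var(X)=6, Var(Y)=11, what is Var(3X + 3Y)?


Independence => Cov(X,Y)=0
Var(3X + 3Y) = 3^2*Var(X) + 3^2*Var(Y)
= 9*6 + 9*11 = 153

153


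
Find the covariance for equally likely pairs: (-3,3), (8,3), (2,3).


E[X]=7/3, E[Y]=3, E[XY]=7
Cov(X,Y) = E[XY] - E[X]E[Y] = 7 - 7/3*3 = 0

0


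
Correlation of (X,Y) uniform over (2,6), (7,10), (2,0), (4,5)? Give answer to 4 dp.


Cov(X,Y) = 5.8125, Var(X) = 4.1875, Var(Y) = 12.6875
rho = Cov/(sqrt(VarX)*sqrt(VarY)) = 0.7974

0.7974


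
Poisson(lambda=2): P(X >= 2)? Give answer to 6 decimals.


P(X>=2) = 1 - P(X<=1) = 1 - (e^(-2)*2^0/0! + e^(-2)*2^1/1!)
≈ 1 - (0.1353352832 + 0.2706705665)
= 1 - 0.4060058497 = 0.5939941503
≈ 0.593994

0.593994


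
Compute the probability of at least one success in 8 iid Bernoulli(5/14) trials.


P(at least one) = 1 - P(none)
P(none) = (1 - 5/14)^8 = (9/14)^8 = 43046721/1475789056
P(at least one) = 1 - 43046721/1475789056 = 1432742335/1475789056

1432742335/1475789056


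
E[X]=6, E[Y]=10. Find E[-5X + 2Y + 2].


E[-5X + 2Y + 2] = -5*E[X] + 2*E[Y] + 2
= (-5)*(6) + (2)*(10) + (2)
= -30 + 20 + 2 = -8

-8


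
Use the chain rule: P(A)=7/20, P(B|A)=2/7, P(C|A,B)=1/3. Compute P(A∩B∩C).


P(A∩B∩C) = P(A) * P(B|A) * P(C|A∩B)
= 7/20 * 2/7 * 1/3
= 1/10 * 1/3 = 1/30

1/30


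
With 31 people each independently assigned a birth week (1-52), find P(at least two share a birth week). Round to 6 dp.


P(all different) = prod((52-i)/52 for i=0..30) = 0.000010
P(at least one match) = 1 - 0.000010 = 0.999990

0.999990


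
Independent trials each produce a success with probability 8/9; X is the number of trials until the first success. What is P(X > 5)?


P(X > 5) = P(first 5 trials all fail) = (1-p)^5 = (1/9)^5 = 1/59049

1/59049


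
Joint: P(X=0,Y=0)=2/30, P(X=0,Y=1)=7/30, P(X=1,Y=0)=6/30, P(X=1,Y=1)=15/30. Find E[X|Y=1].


P(Y=1) = 22/30
E[X|Y=1] = (0*7 + 1*15)/22 = 15/22

15/22


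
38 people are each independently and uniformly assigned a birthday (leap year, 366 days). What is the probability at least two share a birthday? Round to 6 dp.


P(all different) = prod((366-i)/366 for i=0..37) = 0.136703
P(at least one match) = 1 - 0.136703 = 0.863297

0.863297


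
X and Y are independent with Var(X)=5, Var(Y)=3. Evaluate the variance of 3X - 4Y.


Independence => Cov(X,Y)=0
Var(3X - 4Y) = 3^2*Var(X) + (-4)^2*Var(Y)
= 9*5 + 16*3 = 93

93


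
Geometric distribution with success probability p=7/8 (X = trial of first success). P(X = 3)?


P(X=3) = (1-p)^2 * p = (1/8)^2 * 7/8
= 1/64 * 7/8 = 7/512

7/512


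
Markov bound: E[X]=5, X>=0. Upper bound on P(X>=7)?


Markov: P(X >= a) <= E[X]/a
P(X >= 7) <= 5/7

5/7


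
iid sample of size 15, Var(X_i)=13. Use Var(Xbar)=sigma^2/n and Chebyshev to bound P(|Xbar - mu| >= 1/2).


Var(Xbar) = Var(X)/n = 13/15
Chebyshev: P(|Xbar-mu| >= 1/2) <= Var(Xbar)/(1/2)^2 = (13/15)/(1/4) = 52/15
Bound exceeds 1, so trivial bound: 1

1


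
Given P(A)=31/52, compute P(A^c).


P(A') = 1 - P(A) = 1 - 31/52 = 21/52

21/52


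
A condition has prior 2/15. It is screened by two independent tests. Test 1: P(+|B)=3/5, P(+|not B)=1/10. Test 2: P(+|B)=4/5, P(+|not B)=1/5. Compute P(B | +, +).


After test 1: P(+) = 3/5*2/15 + 1/10*13/15 = 1/6
P(B|+) = (2/25)/(1/6) = 12/25
After test 2 (use post1 as new prior): P(+) = 4/5*12/25 + 1/5*13/25 = 61/125
P(B|+,+) = (48/125)/(61/125) = 48/61

48/61


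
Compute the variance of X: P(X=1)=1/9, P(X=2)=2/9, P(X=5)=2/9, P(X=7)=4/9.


E[X] = 43/9, E[X^2] = 85/3
Var(X) = E[X^2] - (E[X])^2 = 85/3 - (43/9)^2 = 446/81

446/81


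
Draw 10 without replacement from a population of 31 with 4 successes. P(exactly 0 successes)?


P(X=0) = C(4,0)*C(27,10) / C(31,10)
= 1*8436285 / 44352165
= 8436285/44352165 = 171/899

171/899


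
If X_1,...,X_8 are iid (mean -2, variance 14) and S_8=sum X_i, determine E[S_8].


E[S_n] = n*E[X_1] = 8*-2 = -16

-16


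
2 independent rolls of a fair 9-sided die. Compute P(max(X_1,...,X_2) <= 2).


P(max <= 2) = P(all X_i <= 2) = (P(X_1 <= 2))^2
= (2/9)^2 = 4/81

4/81


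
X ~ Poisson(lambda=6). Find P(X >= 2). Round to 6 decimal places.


P(X>=2) = 1 - P(X<=1) = 1 - (e^(-6)*6^0/0! + e^(-6)*6^1/1!)
≈ 1 - (0.0024787522 + 0.0148725131)
= 1 - 0.0173512653 = 0.9826487347
≈ 0.982649

0.982649


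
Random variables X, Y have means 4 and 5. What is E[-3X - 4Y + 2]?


E[-3X - 4Y + 2] = -3*E[X] - 4*E[Y] + 2
= (-3)*(4) + (-4)*(5) + (2)
= -12 - 20 + 2 = -30

-30


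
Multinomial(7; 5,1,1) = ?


7! = 5040
Denominator: 5!=120 * 1!=1 * 1!=1
Coefficient = 5040 / 120 = 42

42


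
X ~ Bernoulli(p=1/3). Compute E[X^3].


For Bernoulli: X in {0,1}
E[X^3] = 0^3*(1-1/3) + 1^3*1/3 = 1/3

1/3


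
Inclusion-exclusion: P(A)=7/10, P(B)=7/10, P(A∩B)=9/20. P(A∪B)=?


P(A∪B) = P(A) + P(B) - P(A∩B)
= 7/10 + 7/10 - 9/20 = 19/20

19/20


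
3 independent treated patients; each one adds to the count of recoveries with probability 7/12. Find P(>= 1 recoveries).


P(at least one) = 1 - P(none)
P(none) = (1 - 7/12)^3 = (5/12)^3 = 125/1728
P(at least one) = 1 - 125/1728 = 1603/1728

1603/1728


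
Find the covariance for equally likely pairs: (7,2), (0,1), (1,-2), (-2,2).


E[X]=3/2, E[Y]=3/4, E[XY]=2
Cov(X,Y) = E[XY] - E[X]E[Y] = 2 - 3/2*3/4 = 7/8

7/8


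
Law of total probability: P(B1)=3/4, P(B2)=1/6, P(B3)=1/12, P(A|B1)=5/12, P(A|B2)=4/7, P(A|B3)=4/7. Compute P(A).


P(A) = P(A|B1)P(B1) + P(A|B2)P(B2) + P(A|B3)P(B3)
= 5/12*3/4 + 4/7*1/6 + 4/7*1/12
= 5/16 + 2/21 + 1/21 = 51/112

51/112


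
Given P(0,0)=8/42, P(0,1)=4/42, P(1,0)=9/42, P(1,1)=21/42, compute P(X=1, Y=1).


Read from table: P(X=1, Y=1) = 21/42 = 1/2

1/2


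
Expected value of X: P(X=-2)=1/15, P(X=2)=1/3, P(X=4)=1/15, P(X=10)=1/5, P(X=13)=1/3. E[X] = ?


E[X] = sum(x * P(x))
= -2*1/15 + 2*1/3 + 4*1/15 + 10*1/5 + 13*1/3
= 107/15

107/15


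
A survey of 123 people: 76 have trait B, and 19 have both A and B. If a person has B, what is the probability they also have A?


P(A|B) = P(A∩B)/P(B) = (19/123)/(76/123) = 19/76 = 1/4

1/4


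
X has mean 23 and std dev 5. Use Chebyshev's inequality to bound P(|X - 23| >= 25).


k = 25/5 = 5
Chebyshev: P(|X-mu| >= k*sigma) <= 1/k^2 = 1/5^2 = 1/25

1/25


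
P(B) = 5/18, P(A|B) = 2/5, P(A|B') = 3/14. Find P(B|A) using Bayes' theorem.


P(A) = P(A|B)P(B) + P(A|B')P(B') = 2/5*5/18 + 3/14*13/18 = 67/252
P(B|A) = P(A|B)P(B)/P(A) = (1/9)/(67/252) = 28/67

28/67


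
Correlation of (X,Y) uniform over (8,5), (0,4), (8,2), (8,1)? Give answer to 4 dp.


Cov(X,Y) = -2.0000, Var(X) = 12.0000, Var(Y) = 2.5000
rho = Cov/(sqrt(VarX)*sqrt(VarY)) = -0.3651

-0.3651


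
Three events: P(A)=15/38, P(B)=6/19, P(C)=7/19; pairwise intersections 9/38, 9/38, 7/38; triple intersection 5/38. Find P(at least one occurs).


P(A∪B∪C) = P(A)+P(B)+P(C) - P(AB)-P(AC)-P(BC) + P(ABC)
= 15/38+6/19+7/19 - 9/38-9/38-7/38 + 5/38
= 21/38

21/38


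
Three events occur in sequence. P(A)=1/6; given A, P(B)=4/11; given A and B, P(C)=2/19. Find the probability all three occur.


P(A∩B∩C) = P(A) * P(B|A) * P(C|A∩B)
= 1/6 * 4/11 * 2/19
= 2/33 * 2/19 = 4/627

4/627


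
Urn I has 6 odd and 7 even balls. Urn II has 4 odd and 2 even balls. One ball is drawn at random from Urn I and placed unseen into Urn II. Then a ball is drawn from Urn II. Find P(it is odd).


P(transfer odd) = 6/13; P(transfer even) = 7/13
If odd transferred: Urn II has 5 odd of 7, so P(odd|odd moved) = 5/7
If even transferred: Urn II has 4 odd of 7, so P(odd|even moved) = 4/7
By total probability: P(odd) = 6/13*5/7 + 7/13*4/7 = 58/91

58/91


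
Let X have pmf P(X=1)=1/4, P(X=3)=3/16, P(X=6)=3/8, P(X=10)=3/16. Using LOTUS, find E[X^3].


E[X^3] = sum(g(x)*P(x))
= 1*1/4 + 27*3/16 + 216*3/8 + 1000*3/16
= 4381/16

4381/16


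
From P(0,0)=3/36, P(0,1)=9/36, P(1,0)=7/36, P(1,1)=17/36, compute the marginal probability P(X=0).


P(X=0) = P(0,0)+P(0,1) = 3/36 + 9/36 = 12/36 = 1/3

1/3


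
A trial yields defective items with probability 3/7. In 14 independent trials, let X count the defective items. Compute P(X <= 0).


P(X<=0) = P(X=0)
= 268435456/678223072849
= 268435456/678223072849

268435456/678223072849


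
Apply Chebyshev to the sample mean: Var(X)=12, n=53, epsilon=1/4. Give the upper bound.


Var(Xbar) = Var(X)/n = 12/53
Chebyshev: P(|Xbar-mu| >= 1/4) <= Var(Xbar)/(1/4)^2 = (12/53)/(1/16) = 192/53
Bound exceeds 1, so trivial bound: 1

1


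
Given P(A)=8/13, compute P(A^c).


P(A') = 1 - P(A) = 1 - 8/13 = 5/13

5/13


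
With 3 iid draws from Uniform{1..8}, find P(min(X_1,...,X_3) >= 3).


P(min >= 3) = P(all X_i >= 3) = (P(X_1 >= 3))^3
= (6/8)^3 = (3/4)^3 = 27/64

27/64


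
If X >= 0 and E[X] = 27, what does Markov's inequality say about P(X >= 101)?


Markov: P(X >= a) <= E[X]/a
P(X >= 101) <= 27/101

27/101


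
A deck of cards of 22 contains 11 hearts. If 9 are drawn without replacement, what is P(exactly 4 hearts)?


P(X=4) = C(11,4)*C(11,5) / C(22,9)
= 330*462 / 497420
= 152460/497420 = 99/323

99/323


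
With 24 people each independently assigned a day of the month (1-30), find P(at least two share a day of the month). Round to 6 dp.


P(all different) = prod((30-i)/30 for i=0..23) = 0.000001
P(at least one match) = 1 - 0.000001 = 0.999999

0.999999


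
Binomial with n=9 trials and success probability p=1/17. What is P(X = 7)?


P(X=7) = C(9,7) * p^7 * (1-p)^2
= 36 * 1/410338673 * 256/289
= 9216/118587876497

9216/118587876497


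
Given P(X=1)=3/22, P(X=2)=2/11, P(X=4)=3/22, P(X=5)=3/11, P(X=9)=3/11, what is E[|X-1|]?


E[|X-1|] = sum(g(x)*P(x))
= 0*3/22 + 1*2/11 + 3*3/22 + 4*3/11 + 8*3/11
= 85/22

85/22


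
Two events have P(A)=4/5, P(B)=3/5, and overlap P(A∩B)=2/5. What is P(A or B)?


P(A∪B) = P(A) + P(B) - P(A∩B)
= 4/5 + 3/5 - 2/5 = 1

1


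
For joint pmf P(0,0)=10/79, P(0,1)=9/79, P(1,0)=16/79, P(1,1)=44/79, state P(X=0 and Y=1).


Read from table: P(X=0, Y=1) = 9/79

9/79


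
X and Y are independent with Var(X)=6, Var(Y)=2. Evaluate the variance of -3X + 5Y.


Independence => Cov(X,Y)=0
Var(-3X + 5Y) = (-3)^2*Var(X) + 5^2*Var(Y)
= 9*6 + 25*2 = 104

104


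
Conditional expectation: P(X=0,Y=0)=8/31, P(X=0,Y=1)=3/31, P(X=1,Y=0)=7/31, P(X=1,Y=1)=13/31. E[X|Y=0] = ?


P(Y=0) = 15/31
E[X|Y=0] = (0*8 + 1*7)/15 = 7/15

7/15


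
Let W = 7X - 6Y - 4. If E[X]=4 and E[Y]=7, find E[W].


E[7X - 6Y - 4] = 7*E[X] - 6*E[Y] - 4
= (7)*(4) + (-6)*(7) + (-4)
= 28 - 42 - 4 = -18

-18


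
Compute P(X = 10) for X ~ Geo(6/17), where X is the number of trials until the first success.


P(X=10) = (1-p)^9 * p = (11/17)^9 * 6/17
= 2357947691/118587876497 * 6/17 = 14147686146/2015993900449

14147686146/2015993900449


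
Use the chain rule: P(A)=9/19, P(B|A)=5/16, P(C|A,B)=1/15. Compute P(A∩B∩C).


P(A∩B∩C) = P(A) * P(B|A) * P(C|A∩B)
= 9/19 * 5/16 * 1/15
= 45/304 * 1/15 = 3/304

3/304


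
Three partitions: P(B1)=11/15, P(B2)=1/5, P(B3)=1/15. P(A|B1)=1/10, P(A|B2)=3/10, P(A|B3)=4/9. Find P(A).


P(A) = P(A|B1)P(B1) + P(A|B2)P(B2) + P(A|B3)P(B3)
= 1/10*11/15 + 3/10*1/5 + 4/9*1/15
= 11/150 + 3/50 + 4/135 = 22/135

22/135


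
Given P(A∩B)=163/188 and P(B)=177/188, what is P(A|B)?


P(A|B) = P(A∩B)/P(B) = (163/188)/(177/188) = 163/177

163/177


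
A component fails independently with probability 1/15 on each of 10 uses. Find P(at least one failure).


P(at least one) = 1 - P(none)
P(none) = (1 - 1/15)^10 = (14/15)^10 = 289254654976/576650390625
P(at least one) = 1 - 289254654976/576650390625 = 287395735649/576650390625

287395735649/576650390625


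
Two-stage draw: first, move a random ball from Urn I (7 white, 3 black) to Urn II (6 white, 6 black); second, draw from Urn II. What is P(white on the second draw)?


P(transfer white) = 7/10; P(transfer black) = 3/10
If white transferred: Urn II has 7 white of 13, so P(white|white moved) = 7/13
If black transferred: Urn II has 6 white of 13, so P(white|black moved) = 6/13
By total probability: P(white) = 7/10*7/13 + 3/10*6/13 = 67/130

67/130


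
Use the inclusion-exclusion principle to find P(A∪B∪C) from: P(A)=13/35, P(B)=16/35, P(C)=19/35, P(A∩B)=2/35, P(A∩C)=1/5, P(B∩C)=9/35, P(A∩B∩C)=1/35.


P(A∪B∪C) = P(A)+P(B)+P(C) - P(AB)-P(AC)-P(BC) + P(ABC)
= 13/35+16/35+19/35 - 2/35-1/5-9/35 + 1/35
= 31/35

31/35


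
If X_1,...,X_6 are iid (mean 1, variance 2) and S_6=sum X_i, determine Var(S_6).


By independence, Var(S_n) = n*Var(X_1) = 6*2 = 12

12


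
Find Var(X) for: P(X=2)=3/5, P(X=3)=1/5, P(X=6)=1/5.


E[X] = 3, E[X^2] = 57/5
Var(X) = E[X^2] - (E[X])^2 = 57/5 - (3)^2 = 12/5

12/5


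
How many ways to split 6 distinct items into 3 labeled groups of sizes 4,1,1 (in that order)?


6! = 720
Denominator: 4!=24 * 1!=1 * 1!=1
Coefficient = 720 / 24 = 30

30


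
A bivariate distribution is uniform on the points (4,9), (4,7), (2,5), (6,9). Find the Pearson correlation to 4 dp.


Cov(X,Y) = 2.0000, Var(X) = 2.0000, Var(Y) = 2.7500
rho = Cov/(sqrt(VarX)*sqrt(VarY)) = 0.8528

0.8528


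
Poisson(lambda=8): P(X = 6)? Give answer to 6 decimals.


P(X=6) = e^(-8) * 8^6 / 6!
≈ 0.0003354626279 * 262144 / 720
≈ 0.122138

0.122138


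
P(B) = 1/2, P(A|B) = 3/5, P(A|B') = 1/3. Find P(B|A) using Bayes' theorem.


P(A) = P(A|B)P(B) + P(A|B')P(B') = 3/5*1/2 + 1/3*1/2 = 7/15
P(B|A) = P(A|B)P(B)/P(A) = (3/10)/(7/15) = 9/14

9/14


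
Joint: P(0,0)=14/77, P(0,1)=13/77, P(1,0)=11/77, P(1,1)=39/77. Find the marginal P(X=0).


P(X=0) = P(0,0)+P(0,1) = 14/77 + 13/77 = 27/77

27/77


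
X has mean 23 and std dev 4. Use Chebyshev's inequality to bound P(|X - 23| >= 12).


k = 12/4 = 3
Chebyshev: P(|X-mu| >= k*sigma) <= 1/k^2 = 1/3^2 = 1/9

1/9


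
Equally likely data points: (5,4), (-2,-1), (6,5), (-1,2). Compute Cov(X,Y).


E[X]=2, E[Y]=5/2, E[XY]=25/2
Cov(X,Y) = E[XY] - E[X]E[Y] = 25/2 - 2*5/2 = 15/2

15/2


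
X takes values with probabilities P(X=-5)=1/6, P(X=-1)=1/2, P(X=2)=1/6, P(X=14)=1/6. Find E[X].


E[X] = sum(x * P(x))
= -5*1/6 - 1*1/2 + 2*1/6 + 14*1/6
= 4/3

4/3


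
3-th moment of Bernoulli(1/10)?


For Bernoulli: X in {0,1}
E[X^3] = 0^3*(1-1/10) + 1^3*1/10 = 1/10

1/10


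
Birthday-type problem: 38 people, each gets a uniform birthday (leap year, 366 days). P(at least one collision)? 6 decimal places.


P(all different) = prod((366-i)/366 for i=0..37) = 0.136703
P(at least one match) = 1 - 0.136703 = 0.863297

0.863297


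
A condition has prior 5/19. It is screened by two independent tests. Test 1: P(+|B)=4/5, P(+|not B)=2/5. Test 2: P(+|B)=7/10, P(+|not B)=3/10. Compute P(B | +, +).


After test 1: P(+) = 4/5*5/19 + 2/5*14/19 = 48/95
P(B|+) = (4/19)/(48/95) = 5/12
After test 2 (use post1 as new prior): P(+) = 7/10*5/12 + 3/10*7/12 = 7/15
P(B|+,+) = (7/24)/(7/15) = 5/8

5/8


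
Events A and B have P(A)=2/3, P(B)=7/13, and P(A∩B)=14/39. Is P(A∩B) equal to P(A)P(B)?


P(A)*P(B) = 2/3*7/13 = 14/39
P(A∩B) = 14/39, which equals P(A)P(B), so independent

Yes, A and B are independent


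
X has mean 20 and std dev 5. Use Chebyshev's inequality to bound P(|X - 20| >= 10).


k = 10/5 = 2
Chebyshev: P(|X-mu| >= k*sigma) <= 1/k^2 = 1/2^2 = 1/4

1/4


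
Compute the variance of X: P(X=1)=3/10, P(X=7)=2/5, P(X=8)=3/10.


E[X] = 11/2, E[X^2] = 391/10
Var(X) = E[X^2] - (E[X])^2 = 391/10 - (11/2)^2 = 177/20

177/20


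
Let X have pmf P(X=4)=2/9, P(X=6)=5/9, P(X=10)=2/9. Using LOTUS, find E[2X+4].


E[2X+4] = sum(g(x)*P(x))
= 12*2/9 + 16*5/9 + 24*2/9
= 152/9

152/9


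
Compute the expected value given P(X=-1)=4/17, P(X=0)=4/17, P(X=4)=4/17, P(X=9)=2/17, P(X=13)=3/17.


E[X] = sum(x * P(x))
= -1*4/17 + 0*4/17 + 4*4/17 + 9*2/17 + 13*3/17
= 69/17

69/17


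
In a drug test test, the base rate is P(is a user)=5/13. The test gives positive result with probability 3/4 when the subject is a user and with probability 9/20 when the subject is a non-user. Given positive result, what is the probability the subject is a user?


P(A) = P(A|B)P(B) + P(A|B')P(B') = 3/4*5/13 + 9/20*8/13 = 147/260
P(B|A) = P(A|B)P(B)/P(A) = (15/52)/(147/260) = 25/49

25/49


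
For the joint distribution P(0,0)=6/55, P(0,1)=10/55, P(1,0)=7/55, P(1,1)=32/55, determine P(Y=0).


P(Y=0) = P(0,0)+P(1,0) = 6/55 + 7/55 = 13/55

13/55


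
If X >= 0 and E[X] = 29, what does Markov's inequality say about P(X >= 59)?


Markov: P(X >= a) <= E[X]/a
P(X >= 59) <= 29/59

29/59


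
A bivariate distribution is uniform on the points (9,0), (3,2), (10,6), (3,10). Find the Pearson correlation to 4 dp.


Cov(X,Y) = -4.1250, Var(X) = 10.6875, Var(Y) = 14.7500
rho = Cov/(sqrt(VarX)*sqrt(VarY)) = -0.3285

-0.3285


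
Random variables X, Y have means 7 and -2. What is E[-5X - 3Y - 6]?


E[-5X - 3Y - 6] = -5*E[X] - 3*E[Y] - 6
= (-5)*(7) + (-3)*(-2) + (-6)
= -35 + 6 - 6 = -35

-35


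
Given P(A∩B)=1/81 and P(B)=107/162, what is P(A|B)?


P(A|B) = P(A∩B)/P(B) = (2/162)/(107/162) = 2/107

2/107


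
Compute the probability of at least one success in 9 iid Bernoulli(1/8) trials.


P(at least one) = 1 - P(none)
P(none) = (1 - 1/8)^9 = (7/8)^9 = 40353607/134217728
P(at least one) = 1 - 40353607/134217728 = 93864121/134217728

93864121/134217728


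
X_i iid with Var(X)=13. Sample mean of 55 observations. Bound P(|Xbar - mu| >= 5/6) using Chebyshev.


Var(Xbar) = Var(X)/n = 13/55
Chebyshev: P(|Xbar-mu| >= 5/6) <= Var(Xbar)/(5/6)^2 = (13/55)/(25/36) = 468/1375

468/1375


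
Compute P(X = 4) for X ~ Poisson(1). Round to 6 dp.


P(X=4) = e^(-1) * 1^4 / 4!
≈ 0.3678794412 * 1 / 24
≈ 0.015328

0.015328


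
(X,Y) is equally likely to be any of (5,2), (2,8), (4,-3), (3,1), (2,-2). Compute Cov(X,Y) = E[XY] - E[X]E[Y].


E[X]=16/5, E[Y]=6/5, E[XY]=13/5
Cov(X,Y) = E[XY] - E[X]E[Y] = 13/5 - 16/5*6/5 = -31/25

-31/25


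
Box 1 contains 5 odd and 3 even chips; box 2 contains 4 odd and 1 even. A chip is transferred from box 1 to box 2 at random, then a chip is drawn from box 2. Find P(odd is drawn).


P(transfer odd) = 5/8; P(transfer even) = 3/8
If odd transferred: Urn II has 5 odd of 6, so P(odd|odd moved) = 5/6
If even transferred: Urn II has 4 odd of 6, so P(odd|even moved) = 2/3
By total probability: P(odd) = 5/8*5/6 + 3/8*2/3 = 37/48

37/48


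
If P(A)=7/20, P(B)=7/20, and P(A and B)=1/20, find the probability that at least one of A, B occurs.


P(A∪B) = P(A) + P(B) - P(A∩B)
= 7/20 + 7/20 - 1/20 = 13/20

13/20


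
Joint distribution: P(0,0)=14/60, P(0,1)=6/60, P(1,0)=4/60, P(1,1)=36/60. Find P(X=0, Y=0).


Read from table: P(X=0, Y=0) = 14/60 = 7/30

7/30


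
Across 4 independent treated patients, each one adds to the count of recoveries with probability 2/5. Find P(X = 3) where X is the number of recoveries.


P(X=3) = C(4,3) * p^3 * (1-p)^1
= 4 * 8/125 * 3/5
= 96/625

96/625


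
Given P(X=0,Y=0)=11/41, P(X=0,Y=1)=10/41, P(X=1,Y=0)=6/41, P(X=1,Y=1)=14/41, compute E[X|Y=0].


P(Y=0) = 17/41
E[X|Y=0] = (0*11 + 1*6)/17 = 6/17

6/17


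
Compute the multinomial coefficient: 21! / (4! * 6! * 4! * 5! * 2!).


21! = 51090942171709440000
Denominator: 4!=24 * 6!=720 * 4!=24 * 5!=120 * 2!=2
Coefficient = 51090942171709440000 / 99532800 = 513307594800

513307594800


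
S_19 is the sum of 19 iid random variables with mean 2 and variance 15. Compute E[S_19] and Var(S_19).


E[S_n] = n*mu = 19*2 = 38
Var(S_n) = n*sigma^2 = 19*15 = 285

E[S_19]=38, Var(S_19)=285


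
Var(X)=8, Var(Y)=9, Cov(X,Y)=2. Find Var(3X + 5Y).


Var(3X + 5Y) = 3^2*Var(X) + 5^2*Var(Y) + 2*3*5*Cov(X,Y)
= 9*8 + 25*9 + 30*2
= 72 + 225 + 60 = 357

357


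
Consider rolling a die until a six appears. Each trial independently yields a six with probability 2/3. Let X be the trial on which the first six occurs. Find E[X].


For geometric (trials until first success), E[X] = 1/p = 1/(2/3) = 3/2

3/2


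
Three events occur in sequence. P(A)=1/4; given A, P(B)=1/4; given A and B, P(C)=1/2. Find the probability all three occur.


P(A∩B∩C) = P(A) * P(B|A) * P(C|A∩B)
= 1/4 * 1/4 * 1/2
= 1/16 * 1/2 = 1/32

1/32


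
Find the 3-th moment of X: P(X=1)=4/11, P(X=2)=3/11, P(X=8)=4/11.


E[X^3] = sum(x^3 * P(x))
= 1*4/11 + 8*3/11 + 512*4/11
= 2076/11

2076/11


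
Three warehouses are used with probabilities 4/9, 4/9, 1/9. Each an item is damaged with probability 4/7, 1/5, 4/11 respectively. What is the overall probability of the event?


P(A) = P(A|B1)P(B1) + P(A|B2)P(B2) + P(A|B3)P(B3)
= 4/7*4/9 + 1/5*4/9 + 4/11*1/9
= 16/63 + 4/45 + 4/99 = 1328/3465

1328/3465


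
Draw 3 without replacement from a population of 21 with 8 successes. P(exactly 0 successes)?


P(X=0) = C(8,0)*C(13,3) / C(21,3)
= 1*286 / 1330
= 286/1330 = 143/665

143/665


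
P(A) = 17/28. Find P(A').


P(A') = 1 - P(A) = 1 - 17/28 = 11/28

11/28


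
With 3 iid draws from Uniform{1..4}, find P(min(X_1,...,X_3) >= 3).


P(min >= 3) = P(all X_i >= 3) = (P(X_1 >= 3))^3
= (2/4)^3 = (1/2)^3 = 1/8

1/8


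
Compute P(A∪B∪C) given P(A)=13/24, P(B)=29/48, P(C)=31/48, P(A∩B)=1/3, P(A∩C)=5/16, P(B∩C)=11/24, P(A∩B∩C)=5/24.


P(A∪B∪C) = P(A)+P(B)+P(C) - P(AB)-P(AC)-P(BC) + P(ABC)
= 13/24+29/48+31/48 - 1/3-5/16-11/24 + 5/24
= 43/48

43/48


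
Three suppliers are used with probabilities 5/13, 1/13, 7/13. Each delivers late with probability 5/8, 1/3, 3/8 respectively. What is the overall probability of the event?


P(A) = P(A|B1)P(B1) + P(A|B2)P(B2) + P(A|B3)P(B3)
= 5/8*5/13 + 1/3*1/13 + 3/8*7/13
= 25/104 + 1/39 + 21/104 = 73/156

73/156


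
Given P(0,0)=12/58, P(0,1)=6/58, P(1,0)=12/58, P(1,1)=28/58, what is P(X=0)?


P(X=0) = P(0,0)+P(0,1) = 12/58 + 6/58 = 18/58 = 9/29

9/29


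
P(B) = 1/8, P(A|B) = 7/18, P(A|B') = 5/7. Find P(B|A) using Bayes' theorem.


P(A) = P(A|B)P(B) + P(A|B')P(B') = 7/18*1/8 + 5/7*7/8 = 97/144
P(B|A) = P(A|B)P(B)/P(A) = (7/144)/(97/144) = 7/97

7/97


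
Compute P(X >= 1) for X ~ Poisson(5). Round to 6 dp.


P(X>=1) = 1 - P(X<=0) = 1 - (e^(-5)*5^0/0!)
≈ 1 - 0.0067379470 = 0.9932620530
≈ 0.993262

0.993262


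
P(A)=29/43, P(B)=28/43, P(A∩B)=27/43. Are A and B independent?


P(A)*P(B) = 29/43*28/43 = 812/1849
P(A∩B) = 27/43 != 812/1849, so not independent

No, A and B are not independent


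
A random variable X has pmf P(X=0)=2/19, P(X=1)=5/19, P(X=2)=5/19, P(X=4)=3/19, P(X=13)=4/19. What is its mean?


E[X] = sum(x * P(x))
= 0*2/19 + 1*5/19 + 2*5/19 + 4*3/19 + 13*4/19
= 79/19

79/19


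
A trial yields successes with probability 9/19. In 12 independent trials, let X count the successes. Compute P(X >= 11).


P(X>=11) = P(X=11) + P(X=12)
= 3765727153080/2213314919066161 + 282429536481/2213314919066161
= 4048156689561/2213314919066161

4048156689561/2213314919066161


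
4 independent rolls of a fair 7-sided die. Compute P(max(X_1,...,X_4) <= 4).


P(max <= 4) = P(all X_i <= 4) = (P(X_1 <= 4))^4
= (4/7)^4 = 256/2401

256/2401


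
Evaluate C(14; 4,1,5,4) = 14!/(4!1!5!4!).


14! = 87178291200
Denominator: 4!=24 * 1!=1 * 5!=120 * 4!=24
Coefficient = 87178291200 / 69120 = 1261260

1261260


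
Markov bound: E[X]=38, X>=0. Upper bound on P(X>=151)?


Markov: P(X >= a) <= E[X]/a
P(X >= 151) <= 38/151

38/151


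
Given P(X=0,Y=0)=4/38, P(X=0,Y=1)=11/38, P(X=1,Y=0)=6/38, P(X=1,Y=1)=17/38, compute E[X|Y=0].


P(Y=0) = 10/38
E[X|Y=0] = (0*4 + 1*6)/10 = 6/10 = 3/5

3/5


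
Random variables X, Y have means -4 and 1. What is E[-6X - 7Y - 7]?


E[-6X - 7Y - 7] = -6*E[X] - 7*E[Y] - 7
= (-6)*(-4) + (-7)*(1) + (-7)
= 24 - 7 - 7 = 10

10


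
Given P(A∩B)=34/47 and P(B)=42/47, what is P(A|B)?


P(A|B) = P(A∩B)/P(B) = (34/47)/(42/47) = 34/42 = 17/21

17/21


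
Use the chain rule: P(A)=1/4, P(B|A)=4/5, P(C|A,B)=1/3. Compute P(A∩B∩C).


P(A∩B∩C) = P(A) * P(B|A) * P(C|A∩B)
= 1/4 * 4/5 * 1/3
= 1/5 * 1/3 = 1/15

1/15


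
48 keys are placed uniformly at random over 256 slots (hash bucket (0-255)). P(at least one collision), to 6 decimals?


P(all different) = prod((256-i)/256 for i=0..47) = 0.009029
P(at least one match) = 1 - 0.009029 = 0.990971

0.990971


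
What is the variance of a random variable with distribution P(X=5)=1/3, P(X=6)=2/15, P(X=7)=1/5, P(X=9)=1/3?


E[X] = 103/15, E[X^2] = 749/15
Var(X) = E[X^2] - (E[X])^2 = 749/15 - (103/15)^2 = 626/225

626/225


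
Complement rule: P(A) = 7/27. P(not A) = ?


P(A') = 1 - P(A) = 1 - 7/27 = 20/27

20/27


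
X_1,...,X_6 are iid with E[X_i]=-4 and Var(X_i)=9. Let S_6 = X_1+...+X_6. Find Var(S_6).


By independence, Var(S_n) = n*Var(X_1) = 6*9 = 54

54


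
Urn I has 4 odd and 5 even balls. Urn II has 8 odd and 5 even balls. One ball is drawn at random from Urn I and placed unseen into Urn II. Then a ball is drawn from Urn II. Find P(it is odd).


P(transfer odd) = 4/9; P(transfer even) = 5/9
If odd transferred: Urn II has 9 odd of 14, so P(odd|odd moved) = 9/14
If even transferred: Urn II has 8 odd of 14, so P(odd|even moved) = 4/7
By total probability: P(odd) = 4/9*9/14 + 5/9*4/7 = 38/63

38/63


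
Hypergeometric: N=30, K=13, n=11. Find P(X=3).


P(X=3) = C(13,3)*C(17,8) / C(30,11)
= 286*24310 / 54627300
= 6952660/54627300 = 26741/210105

26741/210105


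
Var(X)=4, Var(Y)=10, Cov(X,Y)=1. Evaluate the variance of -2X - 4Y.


Var(-2X - 4Y) = (-2)^2*Var(X) + (-4)^2*Var(Y) + 2*(-2)*(-4)*Cov(X,Y)
= 4*4 + 16*10 + 16*1
= 16 + 160 + 16 = 192

192


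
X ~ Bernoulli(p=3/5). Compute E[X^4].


For Bernoulli: X in {0,1}
E[X^4] = 0^4*(1-3/5) + 1^4*3/5 = 3/5

3/5


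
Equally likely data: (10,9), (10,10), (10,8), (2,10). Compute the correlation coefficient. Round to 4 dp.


Cov(X,Y) = -1.5000, Var(X) = 12.0000, Var(Y) = 0.6875
rho = Cov/(sqrt(VarX)*sqrt(VarY)) = -0.5222

-0.5222


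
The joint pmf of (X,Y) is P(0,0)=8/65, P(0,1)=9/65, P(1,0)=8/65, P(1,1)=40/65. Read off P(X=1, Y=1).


Read from table: P(X=1, Y=1) = 40/65 = 8/13

8/13


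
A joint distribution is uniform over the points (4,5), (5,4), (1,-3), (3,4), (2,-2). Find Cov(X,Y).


E[X]=3, E[Y]=8/5, E[XY]=9
Cov(X,Y) = E[XY] - E[X]E[Y] = 9 - 3*8/5 = 21/5

21/5
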